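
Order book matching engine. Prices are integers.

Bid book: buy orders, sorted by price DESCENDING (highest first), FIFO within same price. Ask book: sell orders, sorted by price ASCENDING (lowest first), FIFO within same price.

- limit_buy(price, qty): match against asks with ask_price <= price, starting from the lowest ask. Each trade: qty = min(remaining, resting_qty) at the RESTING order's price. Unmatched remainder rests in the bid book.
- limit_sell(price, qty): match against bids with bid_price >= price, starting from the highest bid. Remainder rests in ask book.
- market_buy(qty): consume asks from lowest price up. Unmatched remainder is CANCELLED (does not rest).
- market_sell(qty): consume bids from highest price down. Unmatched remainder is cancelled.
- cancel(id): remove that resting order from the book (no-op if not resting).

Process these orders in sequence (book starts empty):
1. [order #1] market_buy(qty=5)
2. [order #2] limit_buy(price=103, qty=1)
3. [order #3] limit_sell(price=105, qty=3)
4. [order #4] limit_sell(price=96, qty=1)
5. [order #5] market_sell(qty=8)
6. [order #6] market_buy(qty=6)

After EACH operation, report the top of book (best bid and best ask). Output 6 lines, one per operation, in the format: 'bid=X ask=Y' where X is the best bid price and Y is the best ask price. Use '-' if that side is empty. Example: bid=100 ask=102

After op 1 [order #1] market_buy(qty=5): fills=none; bids=[-] asks=[-]
After op 2 [order #2] limit_buy(price=103, qty=1): fills=none; bids=[#2:1@103] asks=[-]
After op 3 [order #3] limit_sell(price=105, qty=3): fills=none; bids=[#2:1@103] asks=[#3:3@105]
After op 4 [order #4] limit_sell(price=96, qty=1): fills=#2x#4:1@103; bids=[-] asks=[#3:3@105]
After op 5 [order #5] market_sell(qty=8): fills=none; bids=[-] asks=[#3:3@105]
After op 6 [order #6] market_buy(qty=6): fills=#6x#3:3@105; bids=[-] asks=[-]

Answer: bid=- ask=-
bid=103 ask=-
bid=103 ask=105
bid=- ask=105
bid=- ask=105
bid=- ask=-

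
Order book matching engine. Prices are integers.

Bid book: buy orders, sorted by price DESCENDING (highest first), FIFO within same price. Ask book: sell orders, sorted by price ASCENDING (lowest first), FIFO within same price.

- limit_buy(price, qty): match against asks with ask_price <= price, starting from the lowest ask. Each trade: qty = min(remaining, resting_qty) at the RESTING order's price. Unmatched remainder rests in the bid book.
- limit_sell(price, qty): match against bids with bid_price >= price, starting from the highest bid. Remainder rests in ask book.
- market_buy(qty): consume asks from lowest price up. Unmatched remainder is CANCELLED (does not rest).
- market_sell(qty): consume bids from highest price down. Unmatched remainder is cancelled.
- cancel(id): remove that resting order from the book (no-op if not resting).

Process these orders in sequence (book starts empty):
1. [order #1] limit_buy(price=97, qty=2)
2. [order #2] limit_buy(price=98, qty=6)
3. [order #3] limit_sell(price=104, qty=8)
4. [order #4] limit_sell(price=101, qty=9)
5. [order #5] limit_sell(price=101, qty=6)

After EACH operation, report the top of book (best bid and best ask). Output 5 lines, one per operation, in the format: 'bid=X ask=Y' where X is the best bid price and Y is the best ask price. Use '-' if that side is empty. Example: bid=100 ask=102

After op 1 [order #1] limit_buy(price=97, qty=2): fills=none; bids=[#1:2@97] asks=[-]
After op 2 [order #2] limit_buy(price=98, qty=6): fills=none; bids=[#2:6@98 #1:2@97] asks=[-]
After op 3 [order #3] limit_sell(price=104, qty=8): fills=none; bids=[#2:6@98 #1:2@97] asks=[#3:8@104]
After op 4 [order #4] limit_sell(price=101, qty=9): fills=none; bids=[#2:6@98 #1:2@97] asks=[#4:9@101 #3:8@104]
After op 5 [order #5] limit_sell(price=101, qty=6): fills=none; bids=[#2:6@98 #1:2@97] asks=[#4:9@101 #5:6@101 #3:8@104]

Answer: bid=97 ask=-
bid=98 ask=-
bid=98 ask=104
bid=98 ask=101
bid=98 ask=101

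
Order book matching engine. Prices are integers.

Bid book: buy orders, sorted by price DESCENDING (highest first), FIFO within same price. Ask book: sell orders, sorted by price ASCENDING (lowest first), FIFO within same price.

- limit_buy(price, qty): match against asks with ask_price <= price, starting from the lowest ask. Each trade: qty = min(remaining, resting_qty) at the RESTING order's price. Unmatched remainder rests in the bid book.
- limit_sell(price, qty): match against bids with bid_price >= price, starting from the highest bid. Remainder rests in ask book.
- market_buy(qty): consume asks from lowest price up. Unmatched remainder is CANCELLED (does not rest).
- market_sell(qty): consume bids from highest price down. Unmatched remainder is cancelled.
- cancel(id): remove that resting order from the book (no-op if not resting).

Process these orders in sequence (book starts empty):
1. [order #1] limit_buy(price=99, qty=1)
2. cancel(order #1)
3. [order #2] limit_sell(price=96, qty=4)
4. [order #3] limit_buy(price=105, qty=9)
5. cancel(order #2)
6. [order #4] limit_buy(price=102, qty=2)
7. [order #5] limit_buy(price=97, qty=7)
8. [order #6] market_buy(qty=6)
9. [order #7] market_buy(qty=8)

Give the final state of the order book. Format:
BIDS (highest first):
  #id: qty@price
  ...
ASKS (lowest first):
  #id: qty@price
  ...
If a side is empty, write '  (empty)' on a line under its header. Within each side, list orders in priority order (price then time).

After op 1 [order #1] limit_buy(price=99, qty=1): fills=none; bids=[#1:1@99] asks=[-]
After op 2 cancel(order #1): fills=none; bids=[-] asks=[-]
After op 3 [order #2] limit_sell(price=96, qty=4): fills=none; bids=[-] asks=[#2:4@96]
After op 4 [order #3] limit_buy(price=105, qty=9): fills=#3x#2:4@96; bids=[#3:5@105] asks=[-]
After op 5 cancel(order #2): fills=none; bids=[#3:5@105] asks=[-]
After op 6 [order #4] limit_buy(price=102, qty=2): fills=none; bids=[#3:5@105 #4:2@102] asks=[-]
After op 7 [order #5] limit_buy(price=97, qty=7): fills=none; bids=[#3:5@105 #4:2@102 #5:7@97] asks=[-]
After op 8 [order #6] market_buy(qty=6): fills=none; bids=[#3:5@105 #4:2@102 #5:7@97] asks=[-]
After op 9 [order #7] market_buy(qty=8): fills=none; bids=[#3:5@105 #4:2@102 #5:7@97] asks=[-]

Answer: BIDS (highest first):
  #3: 5@105
  #4: 2@102
  #5: 7@97
ASKS (lowest first):
  (empty)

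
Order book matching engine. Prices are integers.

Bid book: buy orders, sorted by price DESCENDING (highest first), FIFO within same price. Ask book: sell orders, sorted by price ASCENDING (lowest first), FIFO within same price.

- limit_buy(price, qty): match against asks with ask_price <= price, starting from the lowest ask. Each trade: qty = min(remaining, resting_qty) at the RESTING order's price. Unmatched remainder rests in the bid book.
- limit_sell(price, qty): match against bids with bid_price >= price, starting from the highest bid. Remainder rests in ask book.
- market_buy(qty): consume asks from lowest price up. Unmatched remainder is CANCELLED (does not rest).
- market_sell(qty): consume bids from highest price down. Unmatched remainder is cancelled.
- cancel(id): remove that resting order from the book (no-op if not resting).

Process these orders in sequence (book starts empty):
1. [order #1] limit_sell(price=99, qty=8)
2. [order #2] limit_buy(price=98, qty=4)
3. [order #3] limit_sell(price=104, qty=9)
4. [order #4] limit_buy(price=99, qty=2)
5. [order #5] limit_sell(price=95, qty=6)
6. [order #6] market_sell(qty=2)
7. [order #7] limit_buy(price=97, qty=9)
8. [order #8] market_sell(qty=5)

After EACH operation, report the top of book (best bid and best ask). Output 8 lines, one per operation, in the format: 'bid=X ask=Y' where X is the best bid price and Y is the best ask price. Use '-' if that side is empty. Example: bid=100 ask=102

Answer: bid=- ask=99
bid=98 ask=99
bid=98 ask=99
bid=98 ask=99
bid=- ask=95
bid=- ask=95
bid=97 ask=99
bid=97 ask=99

Derivation:
After op 1 [order #1] limit_sell(price=99, qty=8): fills=none; bids=[-] asks=[#1:8@99]
After op 2 [order #2] limit_buy(price=98, qty=4): fills=none; bids=[#2:4@98] asks=[#1:8@99]
After op 3 [order #3] limit_sell(price=104, qty=9): fills=none; bids=[#2:4@98] asks=[#1:8@99 #3:9@104]
After op 4 [order #4] limit_buy(price=99, qty=2): fills=#4x#1:2@99; bids=[#2:4@98] asks=[#1:6@99 #3:9@104]
After op 5 [order #5] limit_sell(price=95, qty=6): fills=#2x#5:4@98; bids=[-] asks=[#5:2@95 #1:6@99 #3:9@104]
After op 6 [order #6] market_sell(qty=2): fills=none; bids=[-] asks=[#5:2@95 #1:6@99 #3:9@104]
After op 7 [order #7] limit_buy(price=97, qty=9): fills=#7x#5:2@95; bids=[#7:7@97] asks=[#1:6@99 #3:9@104]
After op 8 [order #8] market_sell(qty=5): fills=#7x#8:5@97; bids=[#7:2@97] asks=[#1:6@99 #3:9@104]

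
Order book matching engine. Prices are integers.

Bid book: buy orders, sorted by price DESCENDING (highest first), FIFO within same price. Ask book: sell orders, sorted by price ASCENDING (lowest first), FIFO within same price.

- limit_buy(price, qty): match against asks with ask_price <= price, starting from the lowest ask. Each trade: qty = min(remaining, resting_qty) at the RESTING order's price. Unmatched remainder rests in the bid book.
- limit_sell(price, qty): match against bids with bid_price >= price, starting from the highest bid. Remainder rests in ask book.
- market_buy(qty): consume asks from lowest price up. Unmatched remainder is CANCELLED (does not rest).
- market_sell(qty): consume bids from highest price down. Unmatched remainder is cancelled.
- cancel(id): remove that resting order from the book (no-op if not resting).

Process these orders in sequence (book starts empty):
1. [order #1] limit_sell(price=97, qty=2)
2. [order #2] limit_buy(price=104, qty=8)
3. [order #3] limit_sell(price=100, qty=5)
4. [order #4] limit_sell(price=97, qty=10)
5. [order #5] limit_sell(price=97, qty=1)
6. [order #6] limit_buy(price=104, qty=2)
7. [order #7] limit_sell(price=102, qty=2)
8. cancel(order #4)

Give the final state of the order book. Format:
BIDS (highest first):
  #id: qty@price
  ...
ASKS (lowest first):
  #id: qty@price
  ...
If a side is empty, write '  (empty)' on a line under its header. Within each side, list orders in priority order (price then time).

After op 1 [order #1] limit_sell(price=97, qty=2): fills=none; bids=[-] asks=[#1:2@97]
After op 2 [order #2] limit_buy(price=104, qty=8): fills=#2x#1:2@97; bids=[#2:6@104] asks=[-]
After op 3 [order #3] limit_sell(price=100, qty=5): fills=#2x#3:5@104; bids=[#2:1@104] asks=[-]
After op 4 [order #4] limit_sell(price=97, qty=10): fills=#2x#4:1@104; bids=[-] asks=[#4:9@97]
After op 5 [order #5] limit_sell(price=97, qty=1): fills=none; bids=[-] asks=[#4:9@97 #5:1@97]
After op 6 [order #6] limit_buy(price=104, qty=2): fills=#6x#4:2@97; bids=[-] asks=[#4:7@97 #5:1@97]
After op 7 [order #7] limit_sell(price=102, qty=2): fills=none; bids=[-] asks=[#4:7@97 #5:1@97 #7:2@102]
After op 8 cancel(order #4): fills=none; bids=[-] asks=[#5:1@97 #7:2@102]

Answer: BIDS (highest first):
  (empty)
ASKS (lowest first):
  #5: 1@97
  #7: 2@102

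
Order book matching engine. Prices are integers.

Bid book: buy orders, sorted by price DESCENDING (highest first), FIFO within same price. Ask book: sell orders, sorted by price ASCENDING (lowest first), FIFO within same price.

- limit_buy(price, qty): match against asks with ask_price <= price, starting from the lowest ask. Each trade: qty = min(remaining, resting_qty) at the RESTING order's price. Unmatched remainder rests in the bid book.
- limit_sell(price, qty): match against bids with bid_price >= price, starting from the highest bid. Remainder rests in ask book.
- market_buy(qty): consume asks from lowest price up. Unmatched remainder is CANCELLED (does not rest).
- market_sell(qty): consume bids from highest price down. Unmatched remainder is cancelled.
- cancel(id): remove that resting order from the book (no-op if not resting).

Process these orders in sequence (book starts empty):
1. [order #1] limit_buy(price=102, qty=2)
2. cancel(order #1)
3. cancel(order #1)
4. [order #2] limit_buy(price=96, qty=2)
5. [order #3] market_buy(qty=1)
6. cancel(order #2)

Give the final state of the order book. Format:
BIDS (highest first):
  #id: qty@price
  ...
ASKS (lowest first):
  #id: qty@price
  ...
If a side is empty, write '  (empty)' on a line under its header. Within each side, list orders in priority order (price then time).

After op 1 [order #1] limit_buy(price=102, qty=2): fills=none; bids=[#1:2@102] asks=[-]
After op 2 cancel(order #1): fills=none; bids=[-] asks=[-]
After op 3 cancel(order #1): fills=none; bids=[-] asks=[-]
After op 4 [order #2] limit_buy(price=96, qty=2): fills=none; bids=[#2:2@96] asks=[-]
After op 5 [order #3] market_buy(qty=1): fills=none; bids=[#2:2@96] asks=[-]
After op 6 cancel(order #2): fills=none; bids=[-] asks=[-]

Answer: BIDS (highest first):
  (empty)
ASKS (lowest first):
  (empty)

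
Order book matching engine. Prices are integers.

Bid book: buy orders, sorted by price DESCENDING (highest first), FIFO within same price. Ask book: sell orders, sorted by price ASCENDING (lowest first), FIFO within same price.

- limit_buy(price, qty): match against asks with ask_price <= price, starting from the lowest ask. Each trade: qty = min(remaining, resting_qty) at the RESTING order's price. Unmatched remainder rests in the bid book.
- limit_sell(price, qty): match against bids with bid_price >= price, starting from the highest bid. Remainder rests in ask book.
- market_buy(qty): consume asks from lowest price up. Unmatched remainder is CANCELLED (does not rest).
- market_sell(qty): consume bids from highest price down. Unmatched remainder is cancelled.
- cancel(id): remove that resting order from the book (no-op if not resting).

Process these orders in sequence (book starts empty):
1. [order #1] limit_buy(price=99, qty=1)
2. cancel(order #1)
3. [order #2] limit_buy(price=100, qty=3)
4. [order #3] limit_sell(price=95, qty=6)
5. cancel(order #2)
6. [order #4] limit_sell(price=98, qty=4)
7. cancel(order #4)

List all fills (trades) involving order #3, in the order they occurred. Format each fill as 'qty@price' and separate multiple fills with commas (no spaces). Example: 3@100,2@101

After op 1 [order #1] limit_buy(price=99, qty=1): fills=none; bids=[#1:1@99] asks=[-]
After op 2 cancel(order #1): fills=none; bids=[-] asks=[-]
After op 3 [order #2] limit_buy(price=100, qty=3): fills=none; bids=[#2:3@100] asks=[-]
After op 4 [order #3] limit_sell(price=95, qty=6): fills=#2x#3:3@100; bids=[-] asks=[#3:3@95]
After op 5 cancel(order #2): fills=none; bids=[-] asks=[#3:3@95]
After op 6 [order #4] limit_sell(price=98, qty=4): fills=none; bids=[-] asks=[#3:3@95 #4:4@98]
After op 7 cancel(order #4): fills=none; bids=[-] asks=[#3:3@95]

Answer: 3@100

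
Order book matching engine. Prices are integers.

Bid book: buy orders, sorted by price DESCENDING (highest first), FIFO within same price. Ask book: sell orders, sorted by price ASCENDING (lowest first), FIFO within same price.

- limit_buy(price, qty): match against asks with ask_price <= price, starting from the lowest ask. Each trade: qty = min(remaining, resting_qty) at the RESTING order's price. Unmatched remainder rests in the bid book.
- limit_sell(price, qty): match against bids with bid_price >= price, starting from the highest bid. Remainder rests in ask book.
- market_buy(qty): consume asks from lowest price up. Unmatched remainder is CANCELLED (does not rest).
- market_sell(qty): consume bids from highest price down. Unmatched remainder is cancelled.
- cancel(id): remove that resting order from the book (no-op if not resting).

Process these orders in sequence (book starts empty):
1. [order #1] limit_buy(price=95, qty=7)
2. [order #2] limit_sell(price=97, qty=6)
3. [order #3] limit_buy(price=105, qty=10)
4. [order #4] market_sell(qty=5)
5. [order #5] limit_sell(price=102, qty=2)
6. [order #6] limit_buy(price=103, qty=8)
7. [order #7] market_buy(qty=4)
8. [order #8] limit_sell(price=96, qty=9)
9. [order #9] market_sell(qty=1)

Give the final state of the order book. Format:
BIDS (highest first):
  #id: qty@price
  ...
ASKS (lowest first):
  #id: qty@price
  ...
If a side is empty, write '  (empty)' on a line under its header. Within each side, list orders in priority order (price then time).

After op 1 [order #1] limit_buy(price=95, qty=7): fills=none; bids=[#1:7@95] asks=[-]
After op 2 [order #2] limit_sell(price=97, qty=6): fills=none; bids=[#1:7@95] asks=[#2:6@97]
After op 3 [order #3] limit_buy(price=105, qty=10): fills=#3x#2:6@97; bids=[#3:4@105 #1:7@95] asks=[-]
After op 4 [order #4] market_sell(qty=5): fills=#3x#4:4@105 #1x#4:1@95; bids=[#1:6@95] asks=[-]
After op 5 [order #5] limit_sell(price=102, qty=2): fills=none; bids=[#1:6@95] asks=[#5:2@102]
After op 6 [order #6] limit_buy(price=103, qty=8): fills=#6x#5:2@102; bids=[#6:6@103 #1:6@95] asks=[-]
After op 7 [order #7] market_buy(qty=4): fills=none; bids=[#6:6@103 #1:6@95] asks=[-]
After op 8 [order #8] limit_sell(price=96, qty=9): fills=#6x#8:6@103; bids=[#1:6@95] asks=[#8:3@96]
After op 9 [order #9] market_sell(qty=1): fills=#1x#9:1@95; bids=[#1:5@95] asks=[#8:3@96]

Answer: BIDS (highest first):
  #1: 5@95
ASKS (lowest first):
  #8: 3@96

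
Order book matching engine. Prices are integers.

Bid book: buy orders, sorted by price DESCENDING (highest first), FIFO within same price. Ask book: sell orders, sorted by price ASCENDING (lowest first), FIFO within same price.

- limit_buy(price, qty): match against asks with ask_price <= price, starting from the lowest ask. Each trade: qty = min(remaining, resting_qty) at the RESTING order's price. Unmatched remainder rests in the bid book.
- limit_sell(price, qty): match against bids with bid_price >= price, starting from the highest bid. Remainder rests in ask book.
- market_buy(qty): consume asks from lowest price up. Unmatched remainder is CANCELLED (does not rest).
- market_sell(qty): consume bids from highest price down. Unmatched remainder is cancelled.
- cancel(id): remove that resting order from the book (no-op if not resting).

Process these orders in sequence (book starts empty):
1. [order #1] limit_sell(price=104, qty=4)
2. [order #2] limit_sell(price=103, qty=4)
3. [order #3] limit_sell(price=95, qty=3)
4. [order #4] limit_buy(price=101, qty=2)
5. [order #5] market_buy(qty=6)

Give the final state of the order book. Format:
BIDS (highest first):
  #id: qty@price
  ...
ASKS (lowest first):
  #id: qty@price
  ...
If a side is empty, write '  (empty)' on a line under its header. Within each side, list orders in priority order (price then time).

After op 1 [order #1] limit_sell(price=104, qty=4): fills=none; bids=[-] asks=[#1:4@104]
After op 2 [order #2] limit_sell(price=103, qty=4): fills=none; bids=[-] asks=[#2:4@103 #1:4@104]
After op 3 [order #3] limit_sell(price=95, qty=3): fills=none; bids=[-] asks=[#3:3@95 #2:4@103 #1:4@104]
After op 4 [order #4] limit_buy(price=101, qty=2): fills=#4x#3:2@95; bids=[-] asks=[#3:1@95 #2:4@103 #1:4@104]
After op 5 [order #5] market_buy(qty=6): fills=#5x#3:1@95 #5x#2:4@103 #5x#1:1@104; bids=[-] asks=[#1:3@104]

Answer: BIDS (highest first):
  (empty)
ASKS (lowest first):
  #1: 3@104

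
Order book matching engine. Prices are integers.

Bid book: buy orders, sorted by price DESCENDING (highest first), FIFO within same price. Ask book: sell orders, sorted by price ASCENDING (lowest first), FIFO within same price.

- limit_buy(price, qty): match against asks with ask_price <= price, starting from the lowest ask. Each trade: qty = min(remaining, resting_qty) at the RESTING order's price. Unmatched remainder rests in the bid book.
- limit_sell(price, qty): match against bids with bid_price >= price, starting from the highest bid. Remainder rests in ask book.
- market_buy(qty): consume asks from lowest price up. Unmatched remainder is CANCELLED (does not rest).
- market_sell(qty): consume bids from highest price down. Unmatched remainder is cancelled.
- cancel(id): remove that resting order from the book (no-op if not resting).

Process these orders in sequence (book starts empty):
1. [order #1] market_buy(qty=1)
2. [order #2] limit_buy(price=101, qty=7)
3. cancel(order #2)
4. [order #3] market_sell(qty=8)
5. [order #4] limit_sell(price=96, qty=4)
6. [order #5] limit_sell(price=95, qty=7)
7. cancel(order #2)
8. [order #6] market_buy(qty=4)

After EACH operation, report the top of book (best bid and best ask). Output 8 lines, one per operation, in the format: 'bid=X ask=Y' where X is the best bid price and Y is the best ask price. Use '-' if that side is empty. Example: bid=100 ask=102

After op 1 [order #1] market_buy(qty=1): fills=none; bids=[-] asks=[-]
After op 2 [order #2] limit_buy(price=101, qty=7): fills=none; bids=[#2:7@101] asks=[-]
After op 3 cancel(order #2): fills=none; bids=[-] asks=[-]
After op 4 [order #3] market_sell(qty=8): fills=none; bids=[-] asks=[-]
After op 5 [order #4] limit_sell(price=96, qty=4): fills=none; bids=[-] asks=[#4:4@96]
After op 6 [order #5] limit_sell(price=95, qty=7): fills=none; bids=[-] asks=[#5:7@95 #4:4@96]
After op 7 cancel(order #2): fills=none; bids=[-] asks=[#5:7@95 #4:4@96]
After op 8 [order #6] market_buy(qty=4): fills=#6x#5:4@95; bids=[-] asks=[#5:3@95 #4:4@96]

Answer: bid=- ask=-
bid=101 ask=-
bid=- ask=-
bid=- ask=-
bid=- ask=96
bid=- ask=95
bid=- ask=95
bid=- ask=95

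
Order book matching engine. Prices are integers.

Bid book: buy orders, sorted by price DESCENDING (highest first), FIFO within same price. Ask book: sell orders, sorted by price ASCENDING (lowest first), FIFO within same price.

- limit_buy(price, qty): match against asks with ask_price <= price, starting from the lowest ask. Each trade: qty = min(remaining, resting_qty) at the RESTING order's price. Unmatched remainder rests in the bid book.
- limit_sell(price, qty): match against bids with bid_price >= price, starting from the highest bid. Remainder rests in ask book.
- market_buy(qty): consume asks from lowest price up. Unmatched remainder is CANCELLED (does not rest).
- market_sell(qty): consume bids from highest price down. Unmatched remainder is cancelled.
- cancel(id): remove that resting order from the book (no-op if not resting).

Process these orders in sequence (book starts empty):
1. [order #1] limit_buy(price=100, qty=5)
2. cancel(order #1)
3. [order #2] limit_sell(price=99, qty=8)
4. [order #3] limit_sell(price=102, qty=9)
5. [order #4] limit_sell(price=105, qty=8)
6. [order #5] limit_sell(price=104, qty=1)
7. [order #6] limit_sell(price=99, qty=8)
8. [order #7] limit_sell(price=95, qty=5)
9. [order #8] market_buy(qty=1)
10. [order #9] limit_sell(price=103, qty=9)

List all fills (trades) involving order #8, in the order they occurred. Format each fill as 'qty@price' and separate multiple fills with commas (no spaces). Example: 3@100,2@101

Answer: 1@95

Derivation:
After op 1 [order #1] limit_buy(price=100, qty=5): fills=none; bids=[#1:5@100] asks=[-]
After op 2 cancel(order #1): fills=none; bids=[-] asks=[-]
After op 3 [order #2] limit_sell(price=99, qty=8): fills=none; bids=[-] asks=[#2:8@99]
After op 4 [order #3] limit_sell(price=102, qty=9): fills=none; bids=[-] asks=[#2:8@99 #3:9@102]
After op 5 [order #4] limit_sell(price=105, qty=8): fills=none; bids=[-] asks=[#2:8@99 #3:9@102 #4:8@105]
After op 6 [order #5] limit_sell(price=104, qty=1): fills=none; bids=[-] asks=[#2:8@99 #3:9@102 #5:1@104 #4:8@105]
After op 7 [order #6] limit_sell(price=99, qty=8): fills=none; bids=[-] asks=[#2:8@99 #6:8@99 #3:9@102 #5:1@104 #4:8@105]
After op 8 [order #7] limit_sell(price=95, qty=5): fills=none; bids=[-] asks=[#7:5@95 #2:8@99 #6:8@99 #3:9@102 #5:1@104 #4:8@105]
After op 9 [order #8] market_buy(qty=1): fills=#8x#7:1@95; bids=[-] asks=[#7:4@95 #2:8@99 #6:8@99 #3:9@102 #5:1@104 #4:8@105]
After op 10 [order #9] limit_sell(price=103, qty=9): fills=none; bids=[-] asks=[#7:4@95 #2:8@99 #6:8@99 #3:9@102 #9:9@103 #5:1@104 #4:8@105]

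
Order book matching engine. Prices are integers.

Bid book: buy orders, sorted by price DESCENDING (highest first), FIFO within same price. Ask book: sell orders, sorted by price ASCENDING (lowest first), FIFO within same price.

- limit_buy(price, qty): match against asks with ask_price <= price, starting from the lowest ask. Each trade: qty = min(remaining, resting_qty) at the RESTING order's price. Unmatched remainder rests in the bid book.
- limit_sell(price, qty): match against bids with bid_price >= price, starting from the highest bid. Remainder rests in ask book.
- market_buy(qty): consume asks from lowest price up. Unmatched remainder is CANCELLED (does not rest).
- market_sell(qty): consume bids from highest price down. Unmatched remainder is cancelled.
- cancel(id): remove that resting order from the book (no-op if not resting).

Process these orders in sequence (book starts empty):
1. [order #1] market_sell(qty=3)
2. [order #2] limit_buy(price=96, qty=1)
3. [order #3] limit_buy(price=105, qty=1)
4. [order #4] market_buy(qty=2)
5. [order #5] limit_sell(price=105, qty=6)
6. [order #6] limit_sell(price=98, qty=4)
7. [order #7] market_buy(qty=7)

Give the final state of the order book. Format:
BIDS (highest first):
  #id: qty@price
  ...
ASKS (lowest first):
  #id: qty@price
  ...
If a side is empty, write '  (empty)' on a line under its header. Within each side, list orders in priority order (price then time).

After op 1 [order #1] market_sell(qty=3): fills=none; bids=[-] asks=[-]
After op 2 [order #2] limit_buy(price=96, qty=1): fills=none; bids=[#2:1@96] asks=[-]
After op 3 [order #3] limit_buy(price=105, qty=1): fills=none; bids=[#3:1@105 #2:1@96] asks=[-]
After op 4 [order #4] market_buy(qty=2): fills=none; bids=[#3:1@105 #2:1@96] asks=[-]
After op 5 [order #5] limit_sell(price=105, qty=6): fills=#3x#5:1@105; bids=[#2:1@96] asks=[#5:5@105]
After op 6 [order #6] limit_sell(price=98, qty=4): fills=none; bids=[#2:1@96] asks=[#6:4@98 #5:5@105]
After op 7 [order #7] market_buy(qty=7): fills=#7x#6:4@98 #7x#5:3@105; bids=[#2:1@96] asks=[#5:2@105]

Answer: BIDS (highest first):
  #2: 1@96
ASKS (lowest first):
  #5: 2@105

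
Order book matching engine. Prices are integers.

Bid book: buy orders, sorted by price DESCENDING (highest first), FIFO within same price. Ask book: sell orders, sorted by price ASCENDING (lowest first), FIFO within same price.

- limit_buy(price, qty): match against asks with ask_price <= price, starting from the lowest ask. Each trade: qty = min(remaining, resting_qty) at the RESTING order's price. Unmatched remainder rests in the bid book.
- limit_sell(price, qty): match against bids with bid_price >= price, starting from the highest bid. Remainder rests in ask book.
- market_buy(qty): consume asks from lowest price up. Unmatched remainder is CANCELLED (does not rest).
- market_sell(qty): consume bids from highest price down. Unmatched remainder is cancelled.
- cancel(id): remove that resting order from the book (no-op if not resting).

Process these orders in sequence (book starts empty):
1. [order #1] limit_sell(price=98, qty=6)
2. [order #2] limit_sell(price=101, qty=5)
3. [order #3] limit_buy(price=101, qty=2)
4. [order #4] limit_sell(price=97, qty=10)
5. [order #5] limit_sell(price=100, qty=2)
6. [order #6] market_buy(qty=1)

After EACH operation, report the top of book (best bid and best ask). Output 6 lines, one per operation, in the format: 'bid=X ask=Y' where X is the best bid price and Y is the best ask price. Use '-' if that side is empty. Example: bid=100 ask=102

After op 1 [order #1] limit_sell(price=98, qty=6): fills=none; bids=[-] asks=[#1:6@98]
After op 2 [order #2] limit_sell(price=101, qty=5): fills=none; bids=[-] asks=[#1:6@98 #2:5@101]
After op 3 [order #3] limit_buy(price=101, qty=2): fills=#3x#1:2@98; bids=[-] asks=[#1:4@98 #2:5@101]
After op 4 [order #4] limit_sell(price=97, qty=10): fills=none; bids=[-] asks=[#4:10@97 #1:4@98 #2:5@101]
After op 5 [order #5] limit_sell(price=100, qty=2): fills=none; bids=[-] asks=[#4:10@97 #1:4@98 #5:2@100 #2:5@101]
After op 6 [order #6] market_buy(qty=1): fills=#6x#4:1@97; bids=[-] asks=[#4:9@97 #1:4@98 #5:2@100 #2:5@101]

Answer: bid=- ask=98
bid=- ask=98
bid=- ask=98
bid=- ask=97
bid=- ask=97
bid=- ask=97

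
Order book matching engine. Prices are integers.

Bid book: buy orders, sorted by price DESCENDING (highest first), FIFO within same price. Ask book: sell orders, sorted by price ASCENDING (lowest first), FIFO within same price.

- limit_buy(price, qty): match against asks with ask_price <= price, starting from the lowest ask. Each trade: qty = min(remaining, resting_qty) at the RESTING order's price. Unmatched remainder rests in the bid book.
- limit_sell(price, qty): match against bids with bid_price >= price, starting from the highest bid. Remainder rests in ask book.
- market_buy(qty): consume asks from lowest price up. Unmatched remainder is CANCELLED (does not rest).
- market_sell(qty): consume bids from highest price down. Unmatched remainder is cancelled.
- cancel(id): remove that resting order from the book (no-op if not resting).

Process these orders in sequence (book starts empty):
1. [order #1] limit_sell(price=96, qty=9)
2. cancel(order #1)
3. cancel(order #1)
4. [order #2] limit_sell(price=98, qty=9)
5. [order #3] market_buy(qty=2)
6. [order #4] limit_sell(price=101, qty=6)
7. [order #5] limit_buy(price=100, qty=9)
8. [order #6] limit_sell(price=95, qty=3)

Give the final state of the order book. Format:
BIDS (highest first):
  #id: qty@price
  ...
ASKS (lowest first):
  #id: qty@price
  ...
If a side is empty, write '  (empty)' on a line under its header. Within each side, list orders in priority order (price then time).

Answer: BIDS (highest first):
  (empty)
ASKS (lowest first):
  #6: 1@95
  #4: 6@101

Derivation:
After op 1 [order #1] limit_sell(price=96, qty=9): fills=none; bids=[-] asks=[#1:9@96]
After op 2 cancel(order #1): fills=none; bids=[-] asks=[-]
After op 3 cancel(order #1): fills=none; bids=[-] asks=[-]
After op 4 [order #2] limit_sell(price=98, qty=9): fills=none; bids=[-] asks=[#2:9@98]
After op 5 [order #3] market_buy(qty=2): fills=#3x#2:2@98; bids=[-] asks=[#2:7@98]
After op 6 [order #4] limit_sell(price=101, qty=6): fills=none; bids=[-] asks=[#2:7@98 #4:6@101]
After op 7 [order #5] limit_buy(price=100, qty=9): fills=#5x#2:7@98; bids=[#5:2@100] asks=[#4:6@101]
After op 8 [order #6] limit_sell(price=95, qty=3): fills=#5x#6:2@100; bids=[-] asks=[#6:1@95 #4:6@101]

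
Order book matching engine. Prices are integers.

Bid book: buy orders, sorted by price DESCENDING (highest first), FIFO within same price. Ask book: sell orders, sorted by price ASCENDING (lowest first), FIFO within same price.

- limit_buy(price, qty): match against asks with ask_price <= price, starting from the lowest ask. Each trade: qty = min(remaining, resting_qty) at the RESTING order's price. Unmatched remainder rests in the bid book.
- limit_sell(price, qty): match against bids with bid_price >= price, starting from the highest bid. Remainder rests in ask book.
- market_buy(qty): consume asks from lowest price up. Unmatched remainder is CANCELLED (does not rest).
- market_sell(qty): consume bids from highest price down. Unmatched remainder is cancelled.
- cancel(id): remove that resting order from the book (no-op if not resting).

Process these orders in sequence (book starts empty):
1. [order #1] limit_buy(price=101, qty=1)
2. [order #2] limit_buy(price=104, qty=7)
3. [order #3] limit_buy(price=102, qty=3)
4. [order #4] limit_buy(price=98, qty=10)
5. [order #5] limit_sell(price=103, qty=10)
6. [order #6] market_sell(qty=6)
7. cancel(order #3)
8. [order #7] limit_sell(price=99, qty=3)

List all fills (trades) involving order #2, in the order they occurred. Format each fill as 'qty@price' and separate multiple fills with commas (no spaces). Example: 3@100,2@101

Answer: 7@104

Derivation:
After op 1 [order #1] limit_buy(price=101, qty=1): fills=none; bids=[#1:1@101] asks=[-]
After op 2 [order #2] limit_buy(price=104, qty=7): fills=none; bids=[#2:7@104 #1:1@101] asks=[-]
After op 3 [order #3] limit_buy(price=102, qty=3): fills=none; bids=[#2:7@104 #3:3@102 #1:1@101] asks=[-]
After op 4 [order #4] limit_buy(price=98, qty=10): fills=none; bids=[#2:7@104 #3:3@102 #1:1@101 #4:10@98] asks=[-]
After op 5 [order #5] limit_sell(price=103, qty=10): fills=#2x#5:7@104; bids=[#3:3@102 #1:1@101 #4:10@98] asks=[#5:3@103]
After op 6 [order #6] market_sell(qty=6): fills=#3x#6:3@102 #1x#6:1@101 #4x#6:2@98; bids=[#4:8@98] asks=[#5:3@103]
After op 7 cancel(order #3): fills=none; bids=[#4:8@98] asks=[#5:3@103]
After op 8 [order #7] limit_sell(price=99, qty=3): fills=none; bids=[#4:8@98] asks=[#7:3@99 #5:3@103]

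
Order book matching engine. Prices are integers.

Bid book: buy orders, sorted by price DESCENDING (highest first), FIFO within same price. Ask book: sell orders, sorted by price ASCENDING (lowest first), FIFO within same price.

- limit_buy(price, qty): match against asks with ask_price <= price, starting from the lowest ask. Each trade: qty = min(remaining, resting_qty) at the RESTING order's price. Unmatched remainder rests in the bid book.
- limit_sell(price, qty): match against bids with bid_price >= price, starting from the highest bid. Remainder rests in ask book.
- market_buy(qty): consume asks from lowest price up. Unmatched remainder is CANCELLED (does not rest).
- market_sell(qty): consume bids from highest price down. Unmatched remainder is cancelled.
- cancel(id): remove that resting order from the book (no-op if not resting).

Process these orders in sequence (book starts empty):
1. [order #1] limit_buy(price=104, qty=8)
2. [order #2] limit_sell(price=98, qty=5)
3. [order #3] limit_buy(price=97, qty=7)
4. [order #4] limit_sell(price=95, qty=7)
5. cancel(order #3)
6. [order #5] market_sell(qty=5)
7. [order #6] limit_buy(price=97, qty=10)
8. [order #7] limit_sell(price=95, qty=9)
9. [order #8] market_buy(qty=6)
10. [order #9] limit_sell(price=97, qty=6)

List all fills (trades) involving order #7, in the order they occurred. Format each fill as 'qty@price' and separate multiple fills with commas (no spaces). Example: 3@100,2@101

After op 1 [order #1] limit_buy(price=104, qty=8): fills=none; bids=[#1:8@104] asks=[-]
After op 2 [order #2] limit_sell(price=98, qty=5): fills=#1x#2:5@104; bids=[#1:3@104] asks=[-]
After op 3 [order #3] limit_buy(price=97, qty=7): fills=none; bids=[#1:3@104 #3:7@97] asks=[-]
After op 4 [order #4] limit_sell(price=95, qty=7): fills=#1x#4:3@104 #3x#4:4@97; bids=[#3:3@97] asks=[-]
After op 5 cancel(order #3): fills=none; bids=[-] asks=[-]
After op 6 [order #5] market_sell(qty=5): fills=none; bids=[-] asks=[-]
After op 7 [order #6] limit_buy(price=97, qty=10): fills=none; bids=[#6:10@97] asks=[-]
After op 8 [order #7] limit_sell(price=95, qty=9): fills=#6x#7:9@97; bids=[#6:1@97] asks=[-]
After op 9 [order #8] market_buy(qty=6): fills=none; bids=[#6:1@97] asks=[-]
After op 10 [order #9] limit_sell(price=97, qty=6): fills=#6x#9:1@97; bids=[-] asks=[#9:5@97]

Answer: 9@97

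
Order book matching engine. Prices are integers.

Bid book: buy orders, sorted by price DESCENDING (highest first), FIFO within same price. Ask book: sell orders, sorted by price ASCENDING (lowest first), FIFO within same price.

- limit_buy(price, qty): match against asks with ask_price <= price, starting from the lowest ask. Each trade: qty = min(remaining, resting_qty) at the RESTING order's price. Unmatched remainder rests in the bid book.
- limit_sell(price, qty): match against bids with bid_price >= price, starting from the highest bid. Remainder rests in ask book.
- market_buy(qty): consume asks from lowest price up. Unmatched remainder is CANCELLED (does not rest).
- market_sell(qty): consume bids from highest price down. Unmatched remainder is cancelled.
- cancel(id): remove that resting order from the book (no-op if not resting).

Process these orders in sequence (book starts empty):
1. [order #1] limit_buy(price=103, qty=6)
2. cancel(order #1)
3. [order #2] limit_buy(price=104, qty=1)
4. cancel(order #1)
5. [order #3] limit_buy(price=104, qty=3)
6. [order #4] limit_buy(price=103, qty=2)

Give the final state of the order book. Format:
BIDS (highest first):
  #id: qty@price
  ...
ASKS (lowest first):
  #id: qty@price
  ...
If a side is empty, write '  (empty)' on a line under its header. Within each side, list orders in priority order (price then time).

Answer: BIDS (highest first):
  #2: 1@104
  #3: 3@104
  #4: 2@103
ASKS (lowest first):
  (empty)

Derivation:
After op 1 [order #1] limit_buy(price=103, qty=6): fills=none; bids=[#1:6@103] asks=[-]
After op 2 cancel(order #1): fills=none; bids=[-] asks=[-]
After op 3 [order #2] limit_buy(price=104, qty=1): fills=none; bids=[#2:1@104] asks=[-]
After op 4 cancel(order #1): fills=none; bids=[#2:1@104] asks=[-]
After op 5 [order #3] limit_buy(price=104, qty=3): fills=none; bids=[#2:1@104 #3:3@104] asks=[-]
After op 6 [order #4] limit_buy(price=103, qty=2): fills=none; bids=[#2:1@104 #3:3@104 #4:2@103] asks=[-]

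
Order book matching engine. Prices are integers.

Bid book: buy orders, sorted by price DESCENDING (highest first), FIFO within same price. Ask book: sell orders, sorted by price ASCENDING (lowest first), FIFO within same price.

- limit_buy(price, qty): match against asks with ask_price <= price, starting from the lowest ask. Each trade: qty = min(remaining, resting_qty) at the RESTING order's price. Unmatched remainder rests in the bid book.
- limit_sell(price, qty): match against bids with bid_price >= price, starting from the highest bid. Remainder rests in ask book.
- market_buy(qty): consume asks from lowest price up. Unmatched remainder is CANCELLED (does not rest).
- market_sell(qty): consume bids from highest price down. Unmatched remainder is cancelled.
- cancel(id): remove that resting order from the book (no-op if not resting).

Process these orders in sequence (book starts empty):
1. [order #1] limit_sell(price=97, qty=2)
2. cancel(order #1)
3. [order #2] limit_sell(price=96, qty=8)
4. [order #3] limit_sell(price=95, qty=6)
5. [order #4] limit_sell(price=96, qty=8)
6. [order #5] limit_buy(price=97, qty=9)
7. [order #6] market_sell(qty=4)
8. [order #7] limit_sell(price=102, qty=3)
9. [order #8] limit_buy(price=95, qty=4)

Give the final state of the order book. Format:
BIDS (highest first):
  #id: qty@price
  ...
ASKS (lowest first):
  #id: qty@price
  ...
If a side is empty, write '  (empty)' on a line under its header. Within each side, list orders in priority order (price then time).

Answer: BIDS (highest first):
  #8: 4@95
ASKS (lowest first):
  #2: 5@96
  #4: 8@96
  #7: 3@102

Derivation:
After op 1 [order #1] limit_sell(price=97, qty=2): fills=none; bids=[-] asks=[#1:2@97]
After op 2 cancel(order #1): fills=none; bids=[-] asks=[-]
After op 3 [order #2] limit_sell(price=96, qty=8): fills=none; bids=[-] asks=[#2:8@96]
After op 4 [order #3] limit_sell(price=95, qty=6): fills=none; bids=[-] asks=[#3:6@95 #2:8@96]
After op 5 [order #4] limit_sell(price=96, qty=8): fills=none; bids=[-] asks=[#3:6@95 #2:8@96 #4:8@96]
After op 6 [order #5] limit_buy(price=97, qty=9): fills=#5x#3:6@95 #5x#2:3@96; bids=[-] asks=[#2:5@96 #4:8@96]
After op 7 [order #6] market_sell(qty=4): fills=none; bids=[-] asks=[#2:5@96 #4:8@96]
After op 8 [order #7] limit_sell(price=102, qty=3): fills=none; bids=[-] asks=[#2:5@96 #4:8@96 #7:3@102]
After op 9 [order #8] limit_buy(price=95, qty=4): fills=none; bids=[#8:4@95] asks=[#2:5@96 #4:8@96 #7:3@102]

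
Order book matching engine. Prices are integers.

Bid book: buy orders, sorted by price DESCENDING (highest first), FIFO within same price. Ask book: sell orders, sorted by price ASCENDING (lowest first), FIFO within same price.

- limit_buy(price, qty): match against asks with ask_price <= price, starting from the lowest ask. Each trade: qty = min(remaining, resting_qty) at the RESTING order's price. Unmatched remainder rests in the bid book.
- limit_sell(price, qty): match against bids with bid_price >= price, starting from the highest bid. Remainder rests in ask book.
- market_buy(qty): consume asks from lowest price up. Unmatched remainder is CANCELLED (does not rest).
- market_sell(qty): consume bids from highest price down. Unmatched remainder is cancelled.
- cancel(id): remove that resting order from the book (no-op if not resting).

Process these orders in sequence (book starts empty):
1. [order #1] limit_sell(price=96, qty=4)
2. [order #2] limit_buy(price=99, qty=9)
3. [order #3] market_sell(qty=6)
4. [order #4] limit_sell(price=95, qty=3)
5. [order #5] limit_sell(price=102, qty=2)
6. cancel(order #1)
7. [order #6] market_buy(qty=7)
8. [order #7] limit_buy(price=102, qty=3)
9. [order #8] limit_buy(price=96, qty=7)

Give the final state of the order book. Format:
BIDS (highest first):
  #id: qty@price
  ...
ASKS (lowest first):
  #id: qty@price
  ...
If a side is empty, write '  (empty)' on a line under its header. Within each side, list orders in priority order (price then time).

After op 1 [order #1] limit_sell(price=96, qty=4): fills=none; bids=[-] asks=[#1:4@96]
After op 2 [order #2] limit_buy(price=99, qty=9): fills=#2x#1:4@96; bids=[#2:5@99] asks=[-]
After op 3 [order #3] market_sell(qty=6): fills=#2x#3:5@99; bids=[-] asks=[-]
After op 4 [order #4] limit_sell(price=95, qty=3): fills=none; bids=[-] asks=[#4:3@95]
After op 5 [order #5] limit_sell(price=102, qty=2): fills=none; bids=[-] asks=[#4:3@95 #5:2@102]
After op 6 cancel(order #1): fills=none; bids=[-] asks=[#4:3@95 #5:2@102]
After op 7 [order #6] market_buy(qty=7): fills=#6x#4:3@95 #6x#5:2@102; bids=[-] asks=[-]
After op 8 [order #7] limit_buy(price=102, qty=3): fills=none; bids=[#7:3@102] asks=[-]
After op 9 [order #8] limit_buy(price=96, qty=7): fills=none; bids=[#7:3@102 #8:7@96] asks=[-]

Answer: BIDS (highest first):
  #7: 3@102
  #8: 7@96
ASKS (lowest first):
  (empty)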